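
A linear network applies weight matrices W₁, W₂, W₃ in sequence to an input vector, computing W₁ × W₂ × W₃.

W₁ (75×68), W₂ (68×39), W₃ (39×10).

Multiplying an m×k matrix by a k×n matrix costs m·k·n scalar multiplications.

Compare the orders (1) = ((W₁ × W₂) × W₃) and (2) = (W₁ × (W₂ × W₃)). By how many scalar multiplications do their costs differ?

Order (1) = ((W₁ × W₂) × W₃): (W₁ × W₂): 75×68 by 68×39 → 75×39, cost 75·68·39 = 198900; ((W₁ × W₂) × W₃): 75×39 by 39×10 → 75×10, cost 75·39·10 = 29250; cumulative 228150. Total 228150.
Order (2) = (W₁ × (W₂ × W₃)): (W₂ × W₃): 68×39 by 39×10 → 68×10, cost 68·39·10 = 26520; (W₁ × (W₂ × W₃)): 75×68 by 68×10 → 75×10, cost 75·68·10 = 51000; cumulative 77520. Total 77520.
Difference: |228150 − 77520| = 150630.

150630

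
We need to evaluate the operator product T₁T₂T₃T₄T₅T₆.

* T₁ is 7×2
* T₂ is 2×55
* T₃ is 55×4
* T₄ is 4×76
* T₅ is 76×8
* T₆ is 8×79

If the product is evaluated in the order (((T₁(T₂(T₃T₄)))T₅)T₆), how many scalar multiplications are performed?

(T₃T₄): 55×4 by 4×76 → 55×76, cost 55·4·76 = 16720
(T₂(T₃T₄)): 2×55 by 55×76 → 2×76, cost 2·55·76 = 8360; cumulative 25080
(T₁(T₂(T₃T₄))): 7×2 by 2×76 → 7×76, cost 7·2·76 = 1064; cumulative 26144
((T₁(T₂(T₃T₄)))T₅): 7×76 by 76×8 → 7×8, cost 7·76·8 = 4256; cumulative 30400
(((T₁(T₂(T₃T₄)))T₅)T₆): 7×8 by 8×79 → 7×79, cost 7·8·79 = 4424; cumulative 34824
Total: 34824 scalar multiplications.

34824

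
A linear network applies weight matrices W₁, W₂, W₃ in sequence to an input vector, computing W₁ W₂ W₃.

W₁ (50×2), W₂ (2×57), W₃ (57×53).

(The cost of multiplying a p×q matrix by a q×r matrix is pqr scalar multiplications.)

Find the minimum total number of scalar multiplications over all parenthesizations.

11342

Order (W₁ (W₂ W₃)): (W₂ W₃): 2×57 by 57×53 → 2×53, cost 2·57·53 = 6042; (W₁ (W₂ W₃)): 50×2 by 2×53 → 50×53, cost 50·2·53 = 5300; cumulative 11342. Total 11342.
Order ((W₁ W₂) W₃): (W₁ W₂): 50×2 by 2×57 → 50×57, cost 50·2·57 = 5700; ((W₁ W₂) W₃): 50×57 by 57×53 → 50×53, cost 50·57·53 = 151050; cumulative 156750. Total 156750.
Minimum: 11342.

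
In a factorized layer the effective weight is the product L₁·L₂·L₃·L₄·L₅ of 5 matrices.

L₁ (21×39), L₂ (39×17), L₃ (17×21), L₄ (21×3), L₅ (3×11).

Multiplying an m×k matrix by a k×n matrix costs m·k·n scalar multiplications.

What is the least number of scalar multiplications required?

6210

Adjacent pairs: L₁L₂ = 21·39·17 = 13923; L₂L₃ = 39·17·21 = 13923; L₃L₄ = 17·21·3 = 1071; L₄L₅ = 21·3·11 = 693.
Length 3: L₁..L₃: k=1: 0+13923+21·39·21=31122; k=2: 13923+0+21·17·21=21420 → min 21420 | L₂..L₄: k=2: 0+1071+39·17·3=3060; k=3: 13923+0+39·21·3=16380 → min 3060 | L₃..L₅: k=3: 0+693+17·21·11=4620; k=4: 1071+0+17·3·11=1632 → min 1632.
Length 4: L₁..L₄: k=1: 0+3060+21·39·3=5517; k=2: 13923+1071+21·17·3=16065; k=3: 21420+0+21·21·3=22743 → min 5517 | L₂..L₅: k=2: 0+1632+39·17·11=8925; k=3: 13923+693+39·21·11=23625; k=4: 3060+0+39·3·11=4347 → min 4347.
Length 5: L₁..L₅: k=1: 0+4347+21·39·11=13356; k=2: 13923+1632+21·17·11=19482; k=3: 21420+693+21·21·11=26964; k=4: 5517+0+21·3·11=6210 → min 6210.
Optimal order: ((L₁·(L₂·(L₃·L₄)))·L₅) with cost 6210.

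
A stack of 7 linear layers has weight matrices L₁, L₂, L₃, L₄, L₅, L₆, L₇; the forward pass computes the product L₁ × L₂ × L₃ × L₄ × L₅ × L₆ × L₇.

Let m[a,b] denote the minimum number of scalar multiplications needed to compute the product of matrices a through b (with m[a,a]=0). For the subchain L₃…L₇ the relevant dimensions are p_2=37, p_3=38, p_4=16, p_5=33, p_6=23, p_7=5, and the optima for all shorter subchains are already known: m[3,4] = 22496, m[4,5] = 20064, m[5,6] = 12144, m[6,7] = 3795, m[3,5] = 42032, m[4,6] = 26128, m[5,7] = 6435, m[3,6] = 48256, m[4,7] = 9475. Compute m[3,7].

m[3,7] = min over k∈[3,6] of m[3,k]+m[k+1,7]+p_{2}·p_k·p_{7}.
k=3: 0 + 9475 + 37·38·5 = 16505; k=4: 22496 + 6435 + 37·16·5 = 31891; k=5: 42032 + 3795 + 37·33·5 = 51932; k=6: 48256 + 0 + 37·23·5 = 52511.
Minimum: 16505 at k=3.

16505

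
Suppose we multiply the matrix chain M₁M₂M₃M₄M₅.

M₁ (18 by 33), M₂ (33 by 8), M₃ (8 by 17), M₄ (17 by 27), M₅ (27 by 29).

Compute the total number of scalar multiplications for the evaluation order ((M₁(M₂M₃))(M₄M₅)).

36771

(M₂M₃): 33×8 by 8×17 → 33×17, cost 33·8·17 = 4488
(M₁(M₂M₃)): 18×33 by 33×17 → 18×17, cost 18·33·17 = 10098; cumulative 14586
(M₄M₅): 17×27 by 27×29 → 17×29, cost 17·27·29 = 13311
((M₁(M₂M₃))(M₄M₅)): 18×17 by 17×29 → 18×29, cost 18·17·29 = 8874; cumulative 36771
Total: 36771 scalar multiplications.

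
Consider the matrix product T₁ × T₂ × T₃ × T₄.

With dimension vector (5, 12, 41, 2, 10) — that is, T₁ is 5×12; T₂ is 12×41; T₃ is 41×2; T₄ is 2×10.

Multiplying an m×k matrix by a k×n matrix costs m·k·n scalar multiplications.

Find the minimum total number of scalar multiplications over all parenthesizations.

1204

Adjacent pairs: T₁T₂ = 5·12·41 = 2460; T₂T₃ = 12·41·2 = 984; T₃T₄ = 41·2·10 = 820.
Length 3: T₁..T₃: k=1: 0+984+5·12·2=1104; k=2: 2460+0+5·41·2=2870 → min 1104 | T₂..T₄: k=2: 0+820+12·41·10=5740; k=3: 984+0+12·2·10=1224 → min 1224.
Length 4: T₁..T₄: k=1: 0+1224+5·12·10=1824; k=2: 2460+820+5·41·10=5330; k=3: 1104+0+5·2·10=1204 → min 1204.
Optimal order: ((T₁ × (T₂ × T₃)) × T₄) with cost 1204.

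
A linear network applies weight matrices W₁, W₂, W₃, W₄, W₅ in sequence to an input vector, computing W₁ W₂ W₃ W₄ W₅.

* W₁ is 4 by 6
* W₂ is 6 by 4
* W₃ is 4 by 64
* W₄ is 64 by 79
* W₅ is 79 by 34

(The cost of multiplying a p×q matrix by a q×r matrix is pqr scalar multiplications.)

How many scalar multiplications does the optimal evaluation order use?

Adjacent pairs: W₁W₂ = 4·6·4 = 96; W₂W₃ = 6·4·64 = 1536; W₃W₄ = 4·64·79 = 20224; W₄W₅ = 64·79·34 = 171904.
Length 3: W₁..W₃: k=1: 0+1536+4·6·64=3072; k=2: 96+0+4·4·64=1120 → min 1120 | W₂..W₄: k=2: 0+20224+6·4·79=22120; k=3: 1536+0+6·64·79=31872 → min 22120 | W₃..W₅: k=3: 0+171904+4·64·34=180608; k=4: 20224+0+4·79·34=30968 → min 30968.
Length 4: W₁..W₄: k=1: 0+22120+4·6·79=24016; k=2: 96+20224+4·4·79=21584; k=3: 1120+0+4·64·79=21344 → min 21344 | W₂..W₅: k=2: 0+30968+6·4·34=31784; k=3: 1536+171904+6·64·34=186496; k=4: 22120+0+6·79·34=38236 → min 31784.
Length 5: W₁..W₅: k=1: 0+31784+4·6·34=32600; k=2: 96+30968+4·4·34=31608; k=3: 1120+171904+4·64·34=181728; k=4: 21344+0+4·79·34=32088 → min 31608.
Optimal order: ((W₁ W₂) ((W₃ W₄) W₅)) with cost 31608.

31608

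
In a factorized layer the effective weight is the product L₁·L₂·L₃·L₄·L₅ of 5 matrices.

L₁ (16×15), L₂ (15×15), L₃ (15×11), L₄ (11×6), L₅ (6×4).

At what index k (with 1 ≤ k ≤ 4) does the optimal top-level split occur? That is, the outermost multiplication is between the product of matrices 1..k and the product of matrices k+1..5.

Adjacent pairs: L₁L₂ = 16·15·15 = 3600; L₂L₃ = 15·15·11 = 2475; L₃L₄ = 15·11·6 = 990; L₄L₅ = 11·6·4 = 264.
Length 3: L₁..L₃: k=1: 0+2475+16·15·11=5115; k=2: 3600+0+16·15·11=6240 → min 5115 | L₂..L₄: k=2: 0+990+15·15·6=2340; k=3: 2475+0+15·11·6=3465 → min 2340 | L₃..L₅: k=3: 0+264+15·11·4=924; k=4: 990+0+15·6·4=1350 → min 924.
Length 4: L₁..L₄: k=1: 0+2340+16·15·6=3780; k=2: 3600+990+16·15·6=6030; k=3: 5115+0+16·11·6=6171 → min 3780 | L₂..L₅: k=2: 0+924+15·15·4=1824; k=3: 2475+264+15·11·4=3399; k=4: 2340+0+15·6·4=2700 → min 1824.
Top-level splits: k=1: (L₁..L₁)·(L₂..L₅) → 0+1824+16·15·4 = 2784; k=2: (L₁..L₂)·(L₃..L₅) → 3600+924+16·15·4 = 5484; k=3: (L₁..L₃)·(L₄..L₅) → 5115+264+16·11·4 = 6083; k=4: (L₁..L₄)·(L₅..L₅) → 3780+0+16·6·4 = 4164.
Best split is after L₁, i.e. k = 1.

1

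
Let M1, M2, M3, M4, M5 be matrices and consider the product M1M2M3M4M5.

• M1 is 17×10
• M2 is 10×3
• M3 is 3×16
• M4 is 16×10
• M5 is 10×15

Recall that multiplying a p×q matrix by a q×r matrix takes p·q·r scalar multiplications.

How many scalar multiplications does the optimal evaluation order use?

2205

Adjacent pairs: M1M2 = 17·10·3 = 510; M2M3 = 10·3·16 = 480; M3M4 = 3·16·10 = 480; M4M5 = 16·10·15 = 2400.
Length 3: M1..M3: k=1: 0+480+17·10·16=3200; k=2: 510+0+17·3·16=1326 → min 1326 | M2..M4: k=2: 0+480+10·3·10=780; k=3: 480+0+10·16·10=2080 → min 780 | M3..M5: k=3: 0+2400+3·16·15=3120; k=4: 480+0+3·10·15=930 → min 930.
Length 4: M1..M4: k=1: 0+780+17·10·10=2480; k=2: 510+480+17·3·10=1500; k=3: 1326+0+17·16·10=4046 → min 1500 | M2..M5: k=2: 0+930+10·3·15=1380; k=3: 480+2400+10·16·15=5280; k=4: 780+0+10·10·15=2280 → min 1380.
Length 5: M1..M5: k=1: 0+1380+17·10·15=3930; k=2: 510+930+17·3·15=2205; k=3: 1326+2400+17·16·15=7806; k=4: 1500+0+17·10·15=4050 → min 2205.
Optimal order: ((M1M2)((M3M4)M5)) with cost 2205.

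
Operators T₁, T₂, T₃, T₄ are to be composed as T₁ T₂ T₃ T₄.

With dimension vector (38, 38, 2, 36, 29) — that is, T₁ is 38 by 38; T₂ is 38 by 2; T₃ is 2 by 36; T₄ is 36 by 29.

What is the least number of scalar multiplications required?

Adjacent pairs: T₁T₂ = 38·38·2 = 2888; T₂T₃ = 38·2·36 = 2736; T₃T₄ = 2·36·29 = 2088.
Length 3: T₁..T₃: k=1: 0+2736+38·38·36=54720; k=2: 2888+0+38·2·36=5624 → min 5624 | T₂..T₄: k=2: 0+2088+38·2·29=4292; k=3: 2736+0+38·36·29=42408 → min 4292.
Length 4: T₁..T₄: k=1: 0+4292+38·38·29=46168; k=2: 2888+2088+38·2·29=7180; k=3: 5624+0+38·36·29=45296 → min 7180.
Optimal order: ((T₁ T₂) (T₃ T₄)) with cost 7180.

7180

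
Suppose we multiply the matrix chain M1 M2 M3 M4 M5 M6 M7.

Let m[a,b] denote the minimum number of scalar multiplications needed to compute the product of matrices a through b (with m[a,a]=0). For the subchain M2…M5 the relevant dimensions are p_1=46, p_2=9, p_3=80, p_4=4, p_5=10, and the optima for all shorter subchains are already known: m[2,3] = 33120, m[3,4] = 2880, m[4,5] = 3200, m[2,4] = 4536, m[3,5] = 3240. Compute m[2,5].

6376

m[2,5] = min over k∈[2,4] of m[2,k]+m[k+1,5]+p_{1}·p_k·p_{5}.
k=2: 0 + 3240 + 46·9·10 = 7380; k=3: 33120 + 3200 + 46·80·10 = 73120; k=4: 4536 + 0 + 46·4·10 = 6376.
Minimum: 6376 at k=4.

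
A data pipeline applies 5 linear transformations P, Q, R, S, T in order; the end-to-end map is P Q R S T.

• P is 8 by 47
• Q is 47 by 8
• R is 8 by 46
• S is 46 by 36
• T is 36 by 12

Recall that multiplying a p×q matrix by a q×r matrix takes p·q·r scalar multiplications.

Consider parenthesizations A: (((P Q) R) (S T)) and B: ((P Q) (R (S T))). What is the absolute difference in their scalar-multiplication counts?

Order A = (((P Q) R) (S T)): (P Q): 8×47 by 47×8 → 8×8, cost 8·47·8 = 3008; ((P Q) R): 8×8 by 8×46 → 8×46, cost 8·8·46 = 2944; cumulative 5952; (S T): 46×36 by 36×12 → 46×12, cost 46·36·12 = 19872; (((P Q) R) (S T)): 8×46 by 46×12 → 8×12, cost 8·46·12 = 4416; cumulative 30240. Total 30240.
Order B = ((P Q) (R (S T))): (P Q): 8×47 by 47×8 → 8×8, cost 8·47·8 = 3008; (S T): 46×36 by 36×12 → 46×12, cost 46·36·12 = 19872; (R (S T)): 8×46 by 46×12 → 8×12, cost 8·46·12 = 4416; cumulative 24288; ((P Q) (R (S T))): 8×8 by 8×12 → 8×12, cost 8·8·12 = 768; cumulative 28064. Total 28064.
Difference: |30240 − 28064| = 2176.

2176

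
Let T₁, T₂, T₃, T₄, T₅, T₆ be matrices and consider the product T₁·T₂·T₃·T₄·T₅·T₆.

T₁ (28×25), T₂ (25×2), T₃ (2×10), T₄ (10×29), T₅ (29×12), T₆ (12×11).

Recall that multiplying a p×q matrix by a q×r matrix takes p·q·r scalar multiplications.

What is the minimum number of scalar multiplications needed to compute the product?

3556

Adjacent pairs: T₁T₂ = 28·25·2 = 1400; T₂T₃ = 25·2·10 = 500; T₃T₄ = 2·10·29 = 580; T₄T₅ = 10·29·12 = 3480; T₅T₆ = 29·12·11 = 3828.
Length 3: T₁..T₃: k=1: 0+500+28·25·10=7500; k=2: 1400+0+28·2·10=1960 → min 1960 | T₂..T₄: k=2: 0+580+25·2·29=2030; k=3: 500+0+25·10·29=7750 → min 2030 | T₃..T₅: k=3: 0+3480+2·10·12=3720; k=4: 580+0+2·29·12=1276 → min 1276 | T₄..T₆: k=4: 0+3828+10·29·11=7018; k=5: 3480+0+10·12·11=4800 → min 4800.
Length 4: T₁..T₄: k=1: 0+2030+28·25·29=22330; k=2: 1400+580+28·2·29=3604; k=3: 1960+0+28·10·29=10080 → min 3604 | T₂..T₅: k=2: 0+1276+25·2·12=1876; k=3: 500+3480+25·10·12=6980; k=4: 2030+0+25·29·12=10730 → min 1876 | T₃..T₆: k=3: 0+4800+2·10·11=5020; k=4: 580+3828+2·29·11=5046; k=5: 1276+0+2·12·11=1540 → min 1540.
Length 5: T₁..T₅: k=1: 0+1876+28·25·12=10276; k=2: 1400+1276+28·2·12=3348; k=3: 1960+3480+28·10·12=8800; k=4: 3604+0+28·29·12=13348 → min 3348 | T₂..T₆: k=2: 0+1540+25·2·11=2090; k=3: 500+4800+25·10·11=8050; k=4: 2030+3828+25·29·11=13833; k=5: 1876+0+25·12·11=5176 → min 2090.
Length 6: T₁..T₆: k=1: 0+2090+28·25·11=9790; k=2: 1400+1540+28·2·11=3556; k=3: 1960+4800+28·10·11=9840; k=4: 3604+3828+28·29·11=16364; k=5: 3348+0+28·12·11=7044 → min 3556.
Optimal order: ((T₁·T₂)·(((T₃·T₄)·T₅)·T₆)) with cost 3556.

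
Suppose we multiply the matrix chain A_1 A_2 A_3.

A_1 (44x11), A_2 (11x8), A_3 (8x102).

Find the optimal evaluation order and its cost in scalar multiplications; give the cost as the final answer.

39776

(A_1 (A_2 A_3)): cost 58344.
((A_1 A_2) A_3): cost 39776.
Optimal: ((A_1 A_2) A_3) with cost 39776.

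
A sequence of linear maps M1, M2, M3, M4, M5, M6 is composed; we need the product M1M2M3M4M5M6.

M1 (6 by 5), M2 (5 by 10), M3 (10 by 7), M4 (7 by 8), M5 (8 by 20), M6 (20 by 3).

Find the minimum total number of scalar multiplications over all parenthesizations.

1098

Adjacent pairs: M1M2 = 6·5·10 = 300; M2M3 = 5·10·7 = 350; M3M4 = 10·7·8 = 560; M4M5 = 7·8·20 = 1120; M5M6 = 8·20·3 = 480.
Length 3: M1..M3: k=1: 0+350+6·5·7=560; k=2: 300+0+6·10·7=720 → min 560 | M2..M4: k=2: 0+560+5·10·8=960; k=3: 350+0+5·7·8=630 → min 630 | M3..M5: k=3: 0+1120+10·7·20=2520; k=4: 560+0+10·8·20=2160 → min 2160 | M4..M6: k=4: 0+480+7·8·3=648; k=5: 1120+0+7·20·3=1540 → min 648.
Length 4: M1..M4: k=1: 0+630+6·5·8=870; k=2: 300+560+6·10·8=1340; k=3: 560+0+6·7·8=896 → min 870 | M2..M5: k=2: 0+2160+5·10·20=3160; k=3: 350+1120+5·7·20=2170; k=4: 630+0+5·8·20=1430 → min 1430 | M3..M6: k=3: 0+648+10·7·3=858; k=4: 560+480+10·8·3=1280; k=5: 2160+0+10·20·3=2760 → min 858.
Length 5: M1..M5: k=1: 0+1430+6·5·20=2030; k=2: 300+2160+6·10·20=3660; k=3: 560+1120+6·7·20=2520; k=4: 870+0+6·8·20=1830 → min 1830 | M2..M6: k=2: 0+858+5·10·3=1008; k=3: 350+648+5·7·3=1103; k=4: 630+480+5·8·3=1230; k=5: 1430+0+5·20·3=1730 → min 1008.
Length 6: M1..M6: k=1: 0+1008+6·5·3=1098; k=2: 300+858+6·10·3=1338; k=3: 560+648+6·7·3=1334; k=4: 870+480+6·8·3=1494; k=5: 1830+0+6·20·3=2190 → min 1098.
Optimal order: (M1(M2(M3(M4(M5M6))))) with cost 1098.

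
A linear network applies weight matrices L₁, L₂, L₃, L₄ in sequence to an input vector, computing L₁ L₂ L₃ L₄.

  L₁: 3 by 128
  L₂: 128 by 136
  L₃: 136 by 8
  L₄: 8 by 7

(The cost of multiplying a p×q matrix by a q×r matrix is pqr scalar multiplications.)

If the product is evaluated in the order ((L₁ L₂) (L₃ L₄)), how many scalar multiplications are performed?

62696

(L₁ L₂): 3×128 by 128×136 → 3×136, cost 3·128·136 = 52224
(L₃ L₄): 136×8 by 8×7 → 136×7, cost 136·8·7 = 7616
((L₁ L₂) (L₃ L₄)): 3×136 by 136×7 → 3×7, cost 3·136·7 = 2856; cumulative 62696
Total: 62696 scalar multiplications.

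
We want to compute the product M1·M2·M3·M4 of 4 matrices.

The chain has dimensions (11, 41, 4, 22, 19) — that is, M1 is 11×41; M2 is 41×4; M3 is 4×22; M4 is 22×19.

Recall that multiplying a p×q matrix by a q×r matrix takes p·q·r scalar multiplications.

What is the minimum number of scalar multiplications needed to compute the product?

4312

Adjacent pairs: M1M2 = 11·41·4 = 1804; M2M3 = 41·4·22 = 3608; M3M4 = 4·22·19 = 1672.
Length 3: M1..M3: k=1: 0+3608+11·41·22=13530; k=2: 1804+0+11·4·22=2772 → min 2772 | M2..M4: k=2: 0+1672+41·4·19=4788; k=3: 3608+0+41·22·19=20746 → min 4788.
Length 4: M1..M4: k=1: 0+4788+11·41·19=13357; k=2: 1804+1672+11·4·19=4312; k=3: 2772+0+11·22·19=7370 → min 4312.
Optimal order: ((M1·M2)·(M3·M4)) with cost 4312.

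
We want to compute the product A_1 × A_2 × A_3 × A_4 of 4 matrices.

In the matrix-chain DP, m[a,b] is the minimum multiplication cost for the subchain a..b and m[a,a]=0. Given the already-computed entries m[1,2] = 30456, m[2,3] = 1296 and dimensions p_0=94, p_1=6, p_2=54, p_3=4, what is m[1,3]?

3552

m[1,3] = min over k∈[1,2] of m[1,k]+m[k+1,3]+p_{0}·p_k·p_{3}.
k=1: 0 + 1296 + 94·6·4 = 3552; k=2: 30456 + 0 + 94·54·4 = 50760.
Minimum: 3552 at k=1.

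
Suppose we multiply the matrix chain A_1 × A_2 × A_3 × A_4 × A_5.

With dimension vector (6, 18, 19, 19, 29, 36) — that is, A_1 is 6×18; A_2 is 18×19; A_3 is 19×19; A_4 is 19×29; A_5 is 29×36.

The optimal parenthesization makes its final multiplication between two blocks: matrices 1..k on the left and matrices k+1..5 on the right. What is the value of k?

Adjacent pairs: A_1A_2 = 6·18·19 = 2052; A_2A_3 = 18·19·19 = 6498; A_3A_4 = 19·19·29 = 10469; A_4A_5 = 19·29·36 = 19836.
Length 3: A_1..A_3: k=1: 0+6498+6·18·19=8550; k=2: 2052+0+6·19·19=4218 → min 4218 | A_2..A_4: k=2: 0+10469+18·19·29=20387; k=3: 6498+0+18·19·29=16416 → min 16416 | A_3..A_5: k=3: 0+19836+19·19·36=32832; k=4: 10469+0+19·29·36=30305 → min 30305.
Length 4: A_1..A_4: k=1: 0+16416+6·18·29=19548; k=2: 2052+10469+6·19·29=15827; k=3: 4218+0+6·19·29=7524 → min 7524 | A_2..A_5: k=2: 0+30305+18·19·36=42617; k=3: 6498+19836+18·19·36=38646; k=4: 16416+0+18·29·36=35208 → min 35208.
Top-level splits: k=1: (A_1..A_1)·(A_2..A_5) → 0+35208+6·18·36 = 39096; k=2: (A_1..A_2)·(A_3..A_5) → 2052+30305+6·19·36 = 36461; k=3: (A_1..A_3)·(A_4..A_5) → 4218+19836+6·19·36 = 28158; k=4: (A_1..A_4)·(A_5..A_5) → 7524+0+6·29·36 = 13788.
Best split is after A_4, i.e. k = 4.

4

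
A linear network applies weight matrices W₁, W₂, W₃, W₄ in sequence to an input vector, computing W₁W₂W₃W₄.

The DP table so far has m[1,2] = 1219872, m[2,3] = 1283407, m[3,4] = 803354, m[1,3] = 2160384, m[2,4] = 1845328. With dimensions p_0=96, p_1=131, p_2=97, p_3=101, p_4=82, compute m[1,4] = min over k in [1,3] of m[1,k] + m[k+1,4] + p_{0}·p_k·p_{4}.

m[1,4] = min over k∈[1,3] of m[1,k]+m[k+1,4]+p_{0}·p_k·p_{4}.
k=1: 0 + 1845328 + 96·131·82 = 2876560; k=2: 1219872 + 803354 + 96·97·82 = 2786810; k=3: 2160384 + 0 + 96·101·82 = 2955456.
Minimum: 2786810 at k=2.

2786810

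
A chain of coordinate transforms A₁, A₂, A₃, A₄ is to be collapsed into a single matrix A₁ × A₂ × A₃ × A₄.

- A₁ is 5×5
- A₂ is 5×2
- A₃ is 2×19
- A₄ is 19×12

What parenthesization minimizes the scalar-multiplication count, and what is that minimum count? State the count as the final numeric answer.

626

Adjacent pairs: A₁A₂ = 5·5·2 = 50; A₂A₃ = 5·2·19 = 190; A₃A₄ = 2·19·12 = 456.
Length 3: A₁..A₃: k=1: 0+190+5·5·19=665; k=2: 50+0+5·2·19=240 → min 240 | A₂..A₄: k=2: 0+456+5·2·12=576; k=3: 190+0+5·19·12=1330 → min 576.
Length 4: A₁..A₄: k=1: 0+576+5·5·12=876; k=2: 50+456+5·2·12=626; k=3: 240+0+5·19·12=1380 → min 626.
Optimal parenthesization: ((A₁ × A₂) × (A₃ × A₄)) with cost 626.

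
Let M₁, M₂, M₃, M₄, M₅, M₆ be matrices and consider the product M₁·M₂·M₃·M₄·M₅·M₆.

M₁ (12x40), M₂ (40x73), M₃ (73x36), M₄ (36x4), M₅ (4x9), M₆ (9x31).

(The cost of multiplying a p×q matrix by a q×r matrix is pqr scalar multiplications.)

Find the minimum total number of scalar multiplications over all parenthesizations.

Adjacent pairs: M₁M₂ = 12·40·73 = 35040; M₂M₃ = 40·73·36 = 105120; M₃M₄ = 73·36·4 = 10512; M₄M₅ = 36·4·9 = 1296; M₅M₆ = 4·9·31 = 1116.
Length 3: M₁..M₃: k=1: 0+105120+12·40·36=122400; k=2: 35040+0+12·73·36=66576 → min 66576 | M₂..M₄: k=2: 0+10512+40·73·4=22192; k=3: 105120+0+40·36·4=110880 → min 22192 | M₃..M₅: k=3: 0+1296+73·36·9=24948; k=4: 10512+0+73·4·9=13140 → min 13140 | M₄..M₆: k=4: 0+1116+36·4·31=5580; k=5: 1296+0+36·9·31=11340 → min 5580.
Length 4: M₁..M₄: k=1: 0+22192+12·40·4=24112; k=2: 35040+10512+12·73·4=49056; k=3: 66576+0+12·36·4=68304 → min 24112 | M₂..M₅: k=2: 0+13140+40·73·9=39420; k=3: 105120+1296+40·36·9=119376; k=4: 22192+0+40·4·9=23632 → min 23632 | M₃..M₆: k=3: 0+5580+73·36·31=87048; k=4: 10512+1116+73·4·31=20680; k=5: 13140+0+73·9·31=33507 → min 20680.
Length 5: M₁..M₅: k=1: 0+23632+12·40·9=27952; k=2: 35040+13140+12·73·9=56064; k=3: 66576+1296+12·36·9=71760; k=4: 24112+0+12·4·9=24544 → min 24544 | M₂..M₆: k=2: 0+20680+40·73·31=111200; k=3: 105120+5580+40·36·31=155340; k=4: 22192+1116+40·4·31=28268; k=5: 23632+0+40·9·31=34792 → min 28268.
Length 6: M₁..M₆: k=1: 0+28268+12·40·31=43148; k=2: 35040+20680+12·73·31=82876; k=3: 66576+5580+12·36·31=85548; k=4: 24112+1116+12·4·31=26716; k=5: 24544+0+12·9·31=27892 → min 26716.
Optimal order: ((M₁·(M₂·(M₃·M₄)))·(M₅·M₆)) with cost 26716.

26716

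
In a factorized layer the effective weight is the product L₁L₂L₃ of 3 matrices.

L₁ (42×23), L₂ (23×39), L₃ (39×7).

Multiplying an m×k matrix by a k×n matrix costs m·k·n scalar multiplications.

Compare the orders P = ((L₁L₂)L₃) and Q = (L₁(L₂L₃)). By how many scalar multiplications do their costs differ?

36099

Order P = ((L₁L₂)L₃): (L₁L₂): 42×23 by 23×39 → 42×39, cost 42·23·39 = 37674; ((L₁L₂)L₃): 42×39 by 39×7 → 42×7, cost 42·39·7 = 11466; cumulative 49140. Total 49140.
Order Q = (L₁(L₂L₃)): (L₂L₃): 23×39 by 39×7 → 23×7, cost 23·39·7 = 6279; (L₁(L₂L₃)): 42×23 by 23×7 → 42×7, cost 42·23·7 = 6762; cumulative 13041. Total 13041.
Difference: |49140 − 13041| = 36099.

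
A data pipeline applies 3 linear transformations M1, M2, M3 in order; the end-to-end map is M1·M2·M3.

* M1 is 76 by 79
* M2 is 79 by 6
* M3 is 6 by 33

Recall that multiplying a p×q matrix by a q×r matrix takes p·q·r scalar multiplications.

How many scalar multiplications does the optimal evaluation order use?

Order (M1·(M2·M3)): (M2·M3): 79×6 by 6×33 → 79×33, cost 79·6·33 = 15642; (M1·(M2·M3)): 76×79 by 79×33 → 76×33, cost 76·79·33 = 198132; cumulative 213774. Total 213774.
Order ((M1·M2)·M3): (M1·M2): 76×79 by 79×6 → 76×6, cost 76·79·6 = 36024; ((M1·M2)·M3): 76×6 by 6×33 → 76×33, cost 76·6·33 = 15048; cumulative 51072. Total 51072.
Minimum: 51072.

51072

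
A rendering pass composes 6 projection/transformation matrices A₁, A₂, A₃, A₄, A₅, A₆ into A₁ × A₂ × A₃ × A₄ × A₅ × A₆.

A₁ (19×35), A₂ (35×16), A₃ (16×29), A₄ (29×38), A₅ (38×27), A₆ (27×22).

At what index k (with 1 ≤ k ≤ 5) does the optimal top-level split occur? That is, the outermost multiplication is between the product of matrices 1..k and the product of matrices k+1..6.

2

Adjacent pairs: A₁A₂ = 19·35·16 = 10640; A₂A₃ = 35·16·29 = 16240; A₃A₄ = 16·29·38 = 17632; A₄A₅ = 29·38·27 = 29754; A₅A₆ = 38·27·22 = 22572.
Length 3: A₁..A₃: k=1: 0+16240+19·35·29=35525; k=2: 10640+0+19·16·29=19456 → min 19456 | A₂..A₄: k=2: 0+17632+35·16·38=38912; k=3: 16240+0+35·29·38=54810 → min 38912 | A₃..A₅: k=3: 0+29754+16·29·27=42282; k=4: 17632+0+16·38·27=34048 → min 34048 | A₄..A₆: k=4: 0+22572+29·38·22=46816; k=5: 29754+0+29·27·22=46980 → min 46816.
Length 4: A₁..A₄: k=1: 0+38912+19·35·38=64182; k=2: 10640+17632+19·16·38=39824; k=3: 19456+0+19·29·38=40394 → min 39824 | A₂..A₅: k=2: 0+34048+35·16·27=49168; k=3: 16240+29754+35·29·27=73399; k=4: 38912+0+35·38·27=74822 → min 49168 | A₃..A₆: k=3: 0+46816+16·29·22=57024; k=4: 17632+22572+16·38·22=53580; k=5: 34048+0+16·27·22=43552 → min 43552.
Length 5: A₁..A₅: k=1: 0+49168+19·35·27=67123; k=2: 10640+34048+19·16·27=52896; k=3: 19456+29754+19·29·27=64087; k=4: 39824+0+19·38·27=59318 → min 52896 | A₂..A₆: k=2: 0+43552+35·16·22=55872; k=3: 16240+46816+35·29·22=85386; k=4: 38912+22572+35·38·22=90744; k=5: 49168+0+35·27·22=69958 → min 55872.
Top-level splits: k=1: (A₁..A₁)·(A₂..A₆) → 0+55872+19·35·22 = 70502; k=2: (A₁..A₂)·(A₃..A₆) → 10640+43552+19·16·22 = 60880; k=3: (A₁..A₃)·(A₄..A₆) → 19456+46816+19·29·22 = 78394; k=4: (A₁..A₄)·(A₅..A₆) → 39824+22572+19·38·22 = 78280; k=5: (A₁..A₅)·(A₆..A₆) → 52896+0+19·27·22 = 64182.
Best split is after A₂, i.e. k = 2.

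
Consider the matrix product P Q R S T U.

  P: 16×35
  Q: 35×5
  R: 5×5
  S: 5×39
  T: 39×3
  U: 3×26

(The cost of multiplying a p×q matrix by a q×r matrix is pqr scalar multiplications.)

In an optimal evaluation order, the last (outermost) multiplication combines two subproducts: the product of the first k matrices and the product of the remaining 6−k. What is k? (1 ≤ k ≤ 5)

5

Adjacent pairs: PQ = 16·35·5 = 2800; QR = 35·5·5 = 875; RS = 5·5·39 = 975; ST = 5·39·3 = 585; TU = 39·3·26 = 3042.
Length 3: P..R: k=1: 0+875+16·35·5=3675; k=2: 2800+0+16·5·5=3200 → min 3200 | Q..S: k=2: 0+975+35·5·39=7800; k=3: 875+0+35·5·39=7700 → min 7700 | R..T: k=3: 0+585+5·5·3=660; k=4: 975+0+5·39·3=1560 → min 660 | S..U: k=4: 0+3042+5·39·26=8112; k=5: 585+0+5·3·26=975 → min 975.
Length 4: P..S: k=1: 0+7700+16·35·39=29540; k=2: 2800+975+16·5·39=6895; k=3: 3200+0+16·5·39=6320 → min 6320 | Q..T: k=2: 0+660+35·5·3=1185; k=3: 875+585+35·5·3=1985; k=4: 7700+0+35·39·3=11795 → min 1185 | R..U: k=3: 0+975+5·5·26=1625; k=4: 975+3042+5·39·26=9087; k=5: 660+0+5·3·26=1050 → min 1050.
Length 5: P..T: k=1: 0+1185+16·35·3=2865; k=2: 2800+660+16·5·3=3700; k=3: 3200+585+16·5·3=4025; k=4: 6320+0+16·39·3=8192 → min 2865 | Q..U: k=2: 0+1050+35·5·26=5600; k=3: 875+975+35·5·26=6400; k=4: 7700+3042+35·39·26=46232; k=5: 1185+0+35·3·26=3915 → min 3915.
Top-level splits: k=1: (P..P)·(Q..U) → 0+3915+16·35·26 = 18475; k=2: (P..Q)·(R..U) → 2800+1050+16·5·26 = 5930; k=3: (P..R)·(S..U) → 3200+975+16·5·26 = 6255; k=4: (P..S)·(T..U) → 6320+3042+16·39·26 = 25586; k=5: (P..T)·(U..U) → 2865+0+16·3·26 = 4113.
Best split is after T, i.e. k = 5.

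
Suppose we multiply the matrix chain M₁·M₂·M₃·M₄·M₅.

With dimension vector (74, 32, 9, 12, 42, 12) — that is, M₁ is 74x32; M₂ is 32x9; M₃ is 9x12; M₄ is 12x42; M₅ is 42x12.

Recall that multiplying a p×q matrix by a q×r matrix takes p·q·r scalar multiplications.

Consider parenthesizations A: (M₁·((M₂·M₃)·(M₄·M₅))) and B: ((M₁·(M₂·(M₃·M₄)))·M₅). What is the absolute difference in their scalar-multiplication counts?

110856

Order A = (M₁·((M₂·M₃)·(M₄·M₅))): (M₂·M₃): 32×9 by 9×12 → 32×12, cost 32·9·12 = 3456; (M₄·M₅): 12×42 by 42×12 → 12×12, cost 12·42·12 = 6048; ((M₂·M₃)·(M₄·M₅)): 32×12 by 12×12 → 32×12, cost 32·12·12 = 4608; cumulative 14112; (M₁·((M₂·M₃)·(M₄·M₅))): 74×32 by 32×12 → 74×12, cost 74·32·12 = 28416; cumulative 42528. Total 42528.
Order B = ((M₁·(M₂·(M₃·M₄)))·M₅): (M₃·M₄): 9×12 by 12×42 → 9×42, cost 9·12·42 = 4536; (M₂·(M₃·M₄)): 32×9 by 9×42 → 32×42, cost 32·9·42 = 12096; cumulative 16632; (M₁·(M₂·(M₃·M₄))): 74×32 by 32×42 → 74×42, cost 74·32·42 = 99456; cumulative 116088; ((M₁·(M₂·(M₃·M₄)))·M₅): 74×42 by 42×12 → 74×12, cost 74·42·12 = 37296; cumulative 153384. Total 153384.
Difference: |42528 − 153384| = 110856.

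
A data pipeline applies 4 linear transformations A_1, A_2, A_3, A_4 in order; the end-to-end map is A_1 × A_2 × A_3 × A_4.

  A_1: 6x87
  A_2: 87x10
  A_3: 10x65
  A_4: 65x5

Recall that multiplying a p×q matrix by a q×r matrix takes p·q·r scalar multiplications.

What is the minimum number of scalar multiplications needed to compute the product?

Adjacent pairs: A_1A_2 = 6·87·10 = 5220; A_2A_3 = 87·10·65 = 56550; A_3A_4 = 10·65·5 = 3250.
Length 3: A_1..A_3: k=1: 0+56550+6·87·65=90480; k=2: 5220+0+6·10·65=9120 → min 9120 | A_2..A_4: k=2: 0+3250+87·10·5=7600; k=3: 56550+0+87·65·5=84825 → min 7600.
Length 4: A_1..A_4: k=1: 0+7600+6·87·5=10210; k=2: 5220+3250+6·10·5=8770; k=3: 9120+0+6·65·5=11070 → min 8770.
Optimal order: ((A_1 × A_2) × (A_3 × A_4)) with cost 8770.

8770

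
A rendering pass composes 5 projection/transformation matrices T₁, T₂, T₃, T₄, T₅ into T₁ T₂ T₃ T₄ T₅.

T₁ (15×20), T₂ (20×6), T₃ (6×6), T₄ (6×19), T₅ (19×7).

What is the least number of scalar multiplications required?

3480

Adjacent pairs: T₁T₂ = 15·20·6 = 1800; T₂T₃ = 20·6·6 = 720; T₃T₄ = 6·6·19 = 684; T₄T₅ = 6·19·7 = 798.
Length 3: T₁..T₃: k=1: 0+720+15·20·6=2520; k=2: 1800+0+15·6·6=2340 → min 2340 | T₂..T₄: k=2: 0+684+20·6·19=2964; k=3: 720+0+20·6·19=3000 → min 2964 | T₃..T₅: k=3: 0+798+6·6·7=1050; k=4: 684+0+6·19·7=1482 → min 1050.
Length 4: T₁..T₄: k=1: 0+2964+15·20·19=8664; k=2: 1800+684+15·6·19=4194; k=3: 2340+0+15·6·19=4050 → min 4050 | T₂..T₅: k=2: 0+1050+20·6·7=1890; k=3: 720+798+20·6·7=2358; k=4: 2964+0+20·19·7=5624 → min 1890.
Length 5: T₁..T₅: k=1: 0+1890+15·20·7=3990; k=2: 1800+1050+15·6·7=3480; k=3: 2340+798+15·6·7=3768; k=4: 4050+0+15·19·7=6045 → min 3480.
Optimal order: ((T₁ T₂) (T₃ (T₄ T₅))) with cost 3480.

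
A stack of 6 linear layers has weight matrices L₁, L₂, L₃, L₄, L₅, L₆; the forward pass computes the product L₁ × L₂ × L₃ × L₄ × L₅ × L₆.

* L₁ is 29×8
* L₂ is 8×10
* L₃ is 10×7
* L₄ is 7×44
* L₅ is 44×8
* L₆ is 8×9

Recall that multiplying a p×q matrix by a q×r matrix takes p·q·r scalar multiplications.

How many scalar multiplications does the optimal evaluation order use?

6120

Adjacent pairs: L₁L₂ = 29·8·10 = 2320; L₂L₃ = 8·10·7 = 560; L₃L₄ = 10·7·44 = 3080; L₄L₅ = 7·44·8 = 2464; L₅L₆ = 44·8·9 = 3168.
Length 3: L₁..L₃: k=1: 0+560+29·8·7=2184; k=2: 2320+0+29·10·7=4350 → min 2184 | L₂..L₄: k=2: 0+3080+8·10·44=6600; k=3: 560+0+8·7·44=3024 → min 3024 | L₃..L₅: k=3: 0+2464+10·7·8=3024; k=4: 3080+0+10·44·8=6600 → min 3024 | L₄..L₆: k=4: 0+3168+7·44·9=5940; k=5: 2464+0+7·8·9=2968 → min 2968.
Length 4: L₁..L₄: k=1: 0+3024+29·8·44=13232; k=2: 2320+3080+29·10·44=18160; k=3: 2184+0+29·7·44=11116 → min 11116 | L₂..L₅: k=2: 0+3024+8·10·8=3664; k=3: 560+2464+8·7·8=3472; k=4: 3024+0+8·44·8=5840 → min 3472 | L₃..L₆: k=3: 0+2968+10·7·9=3598; k=4: 3080+3168+10·44·9=10208; k=5: 3024+0+10·8·9=3744 → min 3598.
Length 5: L₁..L₅: k=1: 0+3472+29·8·8=5328; k=2: 2320+3024+29·10·8=7664; k=3: 2184+2464+29·7·8=6272; k=4: 11116+0+29·44·8=21324 → min 5328 | L₂..L₆: k=2: 0+3598+8·10·9=4318; k=3: 560+2968+8·7·9=4032; k=4: 3024+3168+8·44·9=9360; k=5: 3472+0+8·8·9=4048 → min 4032.
Length 6: L₁..L₆: k=1: 0+4032+29·8·9=6120; k=2: 2320+3598+29·10·9=8528; k=3: 2184+2968+29·7·9=6979; k=4: 11116+3168+29·44·9=25768; k=5: 5328+0+29·8·9=7416 → min 6120.
Optimal order: (L₁ × ((L₂ × L₃) × ((L₄ × L₅) × L₆))) with cost 6120.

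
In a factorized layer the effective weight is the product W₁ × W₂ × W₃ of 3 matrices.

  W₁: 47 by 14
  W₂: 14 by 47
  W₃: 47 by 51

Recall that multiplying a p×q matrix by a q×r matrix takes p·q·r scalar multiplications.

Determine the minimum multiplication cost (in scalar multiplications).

Order (W₁ × (W₂ × W₃)): (W₂ × W₃): 14×47 by 47×51 → 14×51, cost 14·47·51 = 33558; (W₁ × (W₂ × W₃)): 47×14 by 14×51 → 47×51, cost 47·14·51 = 33558; cumulative 67116. Total 67116.
Order ((W₁ × W₂) × W₃): (W₁ × W₂): 47×14 by 14×47 → 47×47, cost 47·14·47 = 30926; ((W₁ × W₂) × W₃): 47×47 by 47×51 → 47×51, cost 47·47·51 = 112659; cumulative 143585. Total 143585.
Minimum: 67116.

67116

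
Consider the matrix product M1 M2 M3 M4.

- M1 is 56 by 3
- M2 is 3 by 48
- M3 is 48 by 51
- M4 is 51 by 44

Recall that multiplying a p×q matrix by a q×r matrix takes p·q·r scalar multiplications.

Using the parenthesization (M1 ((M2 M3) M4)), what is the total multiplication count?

(M2 M3): 3×48 by 48×51 → 3×51, cost 3·48·51 = 7344
((M2 M3) M4): 3×51 by 51×44 → 3×44, cost 3·51·44 = 6732; cumulative 14076
(M1 ((M2 M3) M4)): 56×3 by 3×44 → 56×44, cost 56·3·44 = 7392; cumulative 21468
Total: 21468 scalar multiplications.

21468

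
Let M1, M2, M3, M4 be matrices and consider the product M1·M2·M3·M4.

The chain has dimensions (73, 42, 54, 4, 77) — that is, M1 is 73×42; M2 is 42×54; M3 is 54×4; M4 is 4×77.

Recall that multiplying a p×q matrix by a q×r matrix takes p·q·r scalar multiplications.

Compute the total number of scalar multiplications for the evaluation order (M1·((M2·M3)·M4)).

(M2·M3): 42×54 by 54×4 → 42×4, cost 42·54·4 = 9072
((M2·M3)·M4): 42×4 by 4×77 → 42×77, cost 42·4·77 = 12936; cumulative 22008
(M1·((M2·M3)·M4)): 73×42 by 42×77 → 73×77, cost 73·42·77 = 236082; cumulative 258090
Total: 258090 scalar multiplications.

258090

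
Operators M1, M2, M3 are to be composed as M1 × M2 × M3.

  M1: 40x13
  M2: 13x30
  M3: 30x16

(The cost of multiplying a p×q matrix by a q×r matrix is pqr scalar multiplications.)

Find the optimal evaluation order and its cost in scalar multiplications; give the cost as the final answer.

14560

(M1 × (M2 × M3)): cost 14560.
((M1 × M2) × M3): cost 34800.
Optimal: (M1 × (M2 × M3)) with cost 14560.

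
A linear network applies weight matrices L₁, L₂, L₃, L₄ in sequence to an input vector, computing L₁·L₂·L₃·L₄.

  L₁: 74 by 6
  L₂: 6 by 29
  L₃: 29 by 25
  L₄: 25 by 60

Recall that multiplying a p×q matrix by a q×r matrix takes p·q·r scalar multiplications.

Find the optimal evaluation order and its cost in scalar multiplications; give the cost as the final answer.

Adjacent pairs: L₁L₂ = 74·6·29 = 12876; L₂L₃ = 6·29·25 = 4350; L₃L₄ = 29·25·60 = 43500.
Length 3: L₁..L₃: k=1: 0+4350+74·6·25=15450; k=2: 12876+0+74·29·25=66526 → min 15450 | L₂..L₄: k=2: 0+43500+6·29·60=53940; k=3: 4350+0+6·25·60=13350 → min 13350.
Length 4: L₁..L₄: k=1: 0+13350+74·6·60=39990; k=2: 12876+43500+74·29·60=185136; k=3: 15450+0+74·25·60=126450 → min 39990.
Optimal parenthesization: (L₁·((L₂·L₃)·L₄)) with cost 39990.

39990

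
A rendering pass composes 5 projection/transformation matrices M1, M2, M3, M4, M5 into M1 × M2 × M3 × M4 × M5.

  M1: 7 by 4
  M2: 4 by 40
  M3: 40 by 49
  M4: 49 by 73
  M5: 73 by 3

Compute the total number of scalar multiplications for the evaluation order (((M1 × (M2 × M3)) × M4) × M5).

35784

(M2 × M3): 4×40 by 40×49 → 4×49, cost 4·40·49 = 7840
(M1 × (M2 × M3)): 7×4 by 4×49 → 7×49, cost 7·4·49 = 1372; cumulative 9212
((M1 × (M2 × M3)) × M4): 7×49 by 49×73 → 7×73, cost 7·49·73 = 25039; cumulative 34251
(((M1 × (M2 × M3)) × M4) × M5): 7×73 by 73×3 → 7×3, cost 7·73·3 = 1533; cumulative 35784
Total: 35784 scalar multiplications.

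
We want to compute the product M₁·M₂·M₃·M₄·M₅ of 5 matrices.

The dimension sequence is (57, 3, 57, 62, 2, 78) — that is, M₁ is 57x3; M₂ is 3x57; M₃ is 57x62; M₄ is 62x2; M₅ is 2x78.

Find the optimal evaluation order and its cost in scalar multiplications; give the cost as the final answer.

16644

Adjacent pairs: M₁M₂ = 57·3·57 = 9747; M₂M₃ = 3·57·62 = 10602; M₃M₄ = 57·62·2 = 7068; M₄M₅ = 62·2·78 = 9672.
Length 3: M₁..M₃: k=1: 0+10602+57·3·62=21204; k=2: 9747+0+57·57·62=211185 → min 21204 | M₂..M₄: k=2: 0+7068+3·57·2=7410; k=3: 10602+0+3·62·2=10974 → min 7410 | M₃..M₅: k=3: 0+9672+57·62·78=285324; k=4: 7068+0+57·2·78=15960 → min 15960.
Length 4: M₁..M₄: k=1: 0+7410+57·3·2=7752; k=2: 9747+7068+57·57·2=23313; k=3: 21204+0+57·62·2=28272 → min 7752 | M₂..M₅: k=2: 0+15960+3·57·78=29298; k=3: 10602+9672+3·62·78=34782; k=4: 7410+0+3·2·78=7878 → min 7878.
Length 5: M₁..M₅: k=1: 0+7878+57·3·78=21216; k=2: 9747+15960+57·57·78=279129; k=3: 21204+9672+57·62·78=306528; k=4: 7752+0+57·2·78=16644 → min 16644.
Optimal parenthesization: ((M₁·(M₂·(M₃·M₄)))·M₅) with cost 16644.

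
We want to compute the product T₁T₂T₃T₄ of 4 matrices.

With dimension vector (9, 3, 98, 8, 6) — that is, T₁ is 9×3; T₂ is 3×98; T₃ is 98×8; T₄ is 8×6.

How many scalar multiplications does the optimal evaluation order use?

2658

Adjacent pairs: T₁T₂ = 9·3·98 = 2646; T₂T₃ = 3·98·8 = 2352; T₃T₄ = 98·8·6 = 4704.
Length 3: T₁..T₃: k=1: 0+2352+9·3·8=2568; k=2: 2646+0+9·98·8=9702 → min 2568 | T₂..T₄: k=2: 0+4704+3·98·6=6468; k=3: 2352+0+3·8·6=2496 → min 2496.
Length 4: T₁..T₄: k=1: 0+2496+9·3·6=2658; k=2: 2646+4704+9·98·6=12642; k=3: 2568+0+9·8·6=3000 → min 2658.
Optimal order: (T₁((T₂T₃)T₄)) with cost 2658.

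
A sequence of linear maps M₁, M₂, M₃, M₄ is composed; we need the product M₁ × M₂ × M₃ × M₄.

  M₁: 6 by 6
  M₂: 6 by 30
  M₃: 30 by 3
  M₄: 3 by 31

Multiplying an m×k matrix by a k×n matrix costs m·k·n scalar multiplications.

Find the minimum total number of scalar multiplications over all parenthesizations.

1206

Adjacent pairs: M₁M₂ = 6·6·30 = 1080; M₂M₃ = 6·30·3 = 540; M₃M₄ = 30·3·31 = 2790.
Length 3: M₁..M₃: k=1: 0+540+6·6·3=648; k=2: 1080+0+6·30·3=1620 → min 648 | M₂..M₄: k=2: 0+2790+6·30·31=8370; k=3: 540+0+6·3·31=1098 → min 1098.
Length 4: M₁..M₄: k=1: 0+1098+6·6·31=2214; k=2: 1080+2790+6·30·31=9450; k=3: 648+0+6·3·31=1206 → min 1206.
Optimal order: ((M₁ × (M₂ × M₃)) × M₄) with cost 1206.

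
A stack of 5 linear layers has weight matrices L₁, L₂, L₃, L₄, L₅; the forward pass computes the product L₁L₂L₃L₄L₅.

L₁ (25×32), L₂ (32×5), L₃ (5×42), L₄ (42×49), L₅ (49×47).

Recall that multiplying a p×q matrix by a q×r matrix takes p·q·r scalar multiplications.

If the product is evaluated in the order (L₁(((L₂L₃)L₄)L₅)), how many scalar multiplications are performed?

(L₂L₃): 32×5 by 5×42 → 32×42, cost 32·5·42 = 6720
((L₂L₃)L₄): 32×42 by 42×49 → 32×49, cost 32·42·49 = 65856; cumulative 72576
(((L₂L₃)L₄)L₅): 32×49 by 49×47 → 32×47, cost 32·49·47 = 73696; cumulative 146272
(L₁(((L₂L₃)L₄)L₅)): 25×32 by 32×47 → 25×47, cost 25·32·47 = 37600; cumulative 183872
Total: 183872 scalar multiplications.

183872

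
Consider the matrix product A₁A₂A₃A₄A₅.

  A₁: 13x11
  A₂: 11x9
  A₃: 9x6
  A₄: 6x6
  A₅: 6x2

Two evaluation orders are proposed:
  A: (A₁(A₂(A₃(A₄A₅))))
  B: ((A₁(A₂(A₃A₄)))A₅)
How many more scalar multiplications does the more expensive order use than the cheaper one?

1268

Order A = (A₁(A₂(A₃(A₄A₅)))): (A₄A₅): 6×6 by 6×2 → 6×2, cost 6·6·2 = 72; (A₃(A₄A₅)): 9×6 by 6×2 → 9×2, cost 9·6·2 = 108; cumulative 180; (A₂(A₃(A₄A₅))): 11×9 by 9×2 → 11×2, cost 11·9·2 = 198; cumulative 378; (A₁(A₂(A₃(A₄A₅)))): 13×11 by 11×2 → 13×2, cost 13·11·2 = 286; cumulative 664. Total 664.
Order B = ((A₁(A₂(A₃A₄)))A₅): (A₃A₄): 9×6 by 6×6 → 9×6, cost 9·6·6 = 324; (A₂(A₃A₄)): 11×9 by 9×6 → 11×6, cost 11·9·6 = 594; cumulative 918; (A₁(A₂(A₃A₄))): 13×11 by 11×6 → 13×6, cost 13·11·6 = 858; cumulative 1776; ((A₁(A₂(A₃A₄)))A₅): 13×6 by 6×2 → 13×2, cost 13·6·2 = 156; cumulative 1932. Total 1932.
Difference: |664 − 1932| = 1268.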